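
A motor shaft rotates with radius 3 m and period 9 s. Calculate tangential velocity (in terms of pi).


Given: radius r = 3 m, period T = 9 s
Using v = 2*pi*r / T
v = 2*pi*3 / 9
v = 6*pi / 9
v = 2/3*pi m/s

2/3*pi m/s


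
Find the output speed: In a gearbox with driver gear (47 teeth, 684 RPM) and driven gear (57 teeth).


Given: N1 = 47 teeth, w1 = 684 RPM, N2 = 57 teeth
Using N1*w1 = N2*w2
w2 = N1*w1 / N2
w2 = 47*684 / 57
w2 = 32148 / 57
w2 = 564 RPM

564 RPM


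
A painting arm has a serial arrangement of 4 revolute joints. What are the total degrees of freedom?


Given: serial robot with 4 revolute joints
DOF contribution per joint type: revolute=1, prismatic=1, spherical=3, fixed=0
DOF = 4*1
DOF = 4

4


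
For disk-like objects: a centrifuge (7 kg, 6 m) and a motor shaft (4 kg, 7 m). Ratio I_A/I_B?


Given: M1=7 kg, R1=6 m, M2=4 kg, R2=7 m
For a disk: I = (1/2)*M*R^2, so I_A/I_B = (M1*R1^2)/(M2*R2^2)
M1*R1^2 = 7*36 = 252
M2*R2^2 = 4*49 = 196
I_A/I_B = 252/196 = 9/7

9/7


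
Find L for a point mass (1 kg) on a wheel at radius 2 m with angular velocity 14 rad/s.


Given: m = 1 kg, r = 2 m, omega = 14 rad/s
For a point mass: I = m*r^2
I = 1*2^2 = 1*4 = 4
L = I*omega = 4*14
L = 56 kg*m^2/s

56 kg*m^2/s


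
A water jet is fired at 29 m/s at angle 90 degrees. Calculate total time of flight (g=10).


Given: v0 = 29 m/s, theta = 90 deg, g = 10 m/s^2
sin(90) = 1
Using T = 2*v0*sin(theta) / g
T = 2*29*1 / 10
T = 58 / 10
T = 29/5 s

29/5 s


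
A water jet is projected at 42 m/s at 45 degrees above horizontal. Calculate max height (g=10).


Given: v0 = 42 m/s, theta = 45 deg, g = 10 m/s^2
sin^2(45) = 1/2
Using H = v0^2 * sin^2(theta) / (2*g)
H = 42^2 * 1/2 / (2*10)
H = 1764 * 1/2 / 20
H = 882 / 20
H = 441/10 m

441/10 m


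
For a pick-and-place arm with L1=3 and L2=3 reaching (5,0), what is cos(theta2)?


Given: L1 = 3, L2 = 3, target (x, y) = (5, 0)
Using cos(theta2) = (x^2 + y^2 - L1^2 - L2^2) / (2*L1*L2)
x^2 + y^2 = 5^2 + 0 = 25
L1^2 + L2^2 = 9 + 9 = 18
Numerator = 25 - 18 = 7
Denominator = 2*3*3 = 18
cos(theta2) = 7/18 = 7/18

7/18


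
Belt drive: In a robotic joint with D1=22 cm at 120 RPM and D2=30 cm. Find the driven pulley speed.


Given: D1 = 22 cm, w1 = 120 RPM, D2 = 30 cm
Using D1*w1 = D2*w2
w2 = D1*w1 / D2
w2 = 22*120 / 30
w2 = 2640 / 30
w2 = 88 RPM

88 RPM


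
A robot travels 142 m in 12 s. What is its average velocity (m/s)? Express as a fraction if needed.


Given: distance d = 142 m, time t = 12 s
Using v = d / t
v = 142 / 12
v = 71/6 m/s

71/6 m/s


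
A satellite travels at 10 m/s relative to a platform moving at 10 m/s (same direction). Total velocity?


Given: object velocity = 10 m/s, platform velocity = 10 m/s (same direction)
Using classical velocity addition: v_total = v_object + v_platform
v_total = 10 + 10
v_total = 20 m/s

20 m/s


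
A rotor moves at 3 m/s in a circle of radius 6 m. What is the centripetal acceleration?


Given: v = 3 m/s, r = 6 m
Using a_c = v^2 / r
a_c = 3^2 / 6
a_c = 9 / 6
a_c = 3/2 m/s^2

3/2 m/s^2


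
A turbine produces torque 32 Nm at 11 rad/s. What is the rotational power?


Given: tau = 32 Nm, omega = 11 rad/s
Using P = tau * omega
P = 32 * 11
P = 352 W

352 W


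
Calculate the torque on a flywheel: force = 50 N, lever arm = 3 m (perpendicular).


Given: F = 50 N, r = 3 m, angle = 90 deg (perpendicular)
Using tau = F * r * sin(90)
sin(90) = 1
tau = 50 * 3 * 1
tau = 150 Nm

150 Nm


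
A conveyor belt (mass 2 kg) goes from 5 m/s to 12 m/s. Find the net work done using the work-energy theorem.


Given: m = 2 kg, v0 = 5 m/s, v = 12 m/s
Using W = (1/2)*m*(v^2 - v0^2)
v^2 = 12^2 = 144
v0^2 = 5^2 = 25
v^2 - v0^2 = 144 - 25 = 119
W = (1/2)*2*119 = 119 J

119 J


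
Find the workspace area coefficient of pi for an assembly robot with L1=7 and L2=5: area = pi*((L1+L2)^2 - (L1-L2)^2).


Given: L1 = 7, L2 = 5
(L1+L2)^2 = (12)^2 = 144
(L1-L2)^2 = (2)^2 = 4
Difference = 144 - 4 = 140
This equals 4*L1*L2 = 4*7*5 = 140
Workspace area = 140*pi

140


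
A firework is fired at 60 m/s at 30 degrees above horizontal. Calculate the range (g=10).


Given: v0 = 60 m/s, theta = 30 deg, g = 10 m/s^2
sin(2*30) = sin(60) = sqrt(3)/2
Using R = v0^2 * sin(2*theta) / g
R = 60^2 * (sqrt(3)/2) / 10
R = 3600 * sqrt(3) / 20
R = 180*sqrt(3) m

180*sqrt(3) m


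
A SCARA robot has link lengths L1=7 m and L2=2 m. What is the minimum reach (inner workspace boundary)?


Given: L1 = 7 m, L2 = 2 m
For a 2-link planar arm, min reach = |L1 - L2| (second link folded back)
Min reach = |7 - 2|
Min reach = 5 m

5 m


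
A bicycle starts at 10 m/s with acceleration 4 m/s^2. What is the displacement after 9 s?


Given: v0 = 10 m/s, a = 4 m/s^2, t = 9 s
Using s = v0*t + (1/2)*a*t^2
s = 10*9 + (1/2)*4*9^2
s = 90 + (1/2)*324
s = 90 + 162
s = 252

252 m


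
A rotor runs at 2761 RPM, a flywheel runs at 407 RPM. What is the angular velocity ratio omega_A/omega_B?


Given: RPM_A = 2761, RPM_B = 407
omega = 2*pi*RPM/60, so omega_A/omega_B = RPM_A / RPM_B
omega_A/omega_B = 2761 / 407
omega_A/omega_B = 251/37

251/37


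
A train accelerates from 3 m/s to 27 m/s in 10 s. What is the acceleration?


Given: initial velocity v0 = 3 m/s, final velocity v = 27 m/s, time t = 10 s
Using a = (v - v0) / t
a = (27 - 3) / 10
a = 24 / 10
a = 12/5 m/s^2

12/5 m/s^2


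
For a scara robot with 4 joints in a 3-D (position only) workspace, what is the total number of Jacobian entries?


Given: task space dimension = 3, joints = 4
Jacobian is a 3 x 4 matrix
Total entries = rows * columns
Total = 3 * 4
Total = 12

12


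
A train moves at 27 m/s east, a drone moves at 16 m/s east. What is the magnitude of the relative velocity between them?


Given: v_A = 27 m/s east, v_B = 16 m/s east
Both move in the same direction; relative speed = |v_A - v_B|
|27 - 16| = |11|
= 11 m/s

11 m/s


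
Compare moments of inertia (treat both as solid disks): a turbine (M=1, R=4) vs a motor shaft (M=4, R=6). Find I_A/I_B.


Given: M1=1 kg, R1=4 m, M2=4 kg, R2=6 m
For a disk: I = (1/2)*M*R^2, so I_A/I_B = (M1*R1^2)/(M2*R2^2)
M1*R1^2 = 1*16 = 16
M2*R2^2 = 4*36 = 144
I_A/I_B = 16/144 = 1/9

1/9


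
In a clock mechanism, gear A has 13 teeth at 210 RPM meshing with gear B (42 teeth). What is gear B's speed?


Given: N1 = 13 teeth, w1 = 210 RPM, N2 = 42 teeth
Using N1*w1 = N2*w2
w2 = N1*w1 / N2
w2 = 13*210 / 42
w2 = 2730 / 42
w2 = 65 RPM

65 RPM


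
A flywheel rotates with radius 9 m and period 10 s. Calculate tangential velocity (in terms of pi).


Given: radius r = 9 m, period T = 10 s
Using v = 2*pi*r / T
v = 2*pi*9 / 10
v = 18*pi / 10
v = 9/5*pi m/s

9/5*pi m/s


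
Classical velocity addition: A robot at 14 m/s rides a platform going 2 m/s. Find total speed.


Given: object velocity = 14 m/s, platform velocity = 2 m/s (same direction)
Using classical velocity addition: v_total = v_object + v_platform
v_total = 14 + 2
v_total = 16 m/s

16 m/s


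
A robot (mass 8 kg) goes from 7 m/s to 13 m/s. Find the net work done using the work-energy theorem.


Given: m = 8 kg, v0 = 7 m/s, v = 13 m/s
Using W = (1/2)*m*(v^2 - v0^2)
v^2 = 13^2 = 169
v0^2 = 7^2 = 49
v^2 - v0^2 = 169 - 49 = 120
W = (1/2)*8*120 = 480 J

480 J


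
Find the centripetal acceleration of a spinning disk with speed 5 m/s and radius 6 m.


Given: v = 5 m/s, r = 6 m
Using a_c = v^2 / r
a_c = 5^2 / 6
a_c = 25 / 6
a_c = 25/6 m/s^2

25/6 m/s^2


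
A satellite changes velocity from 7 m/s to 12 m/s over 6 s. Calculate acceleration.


Given: initial velocity v0 = 7 m/s, final velocity v = 12 m/s, time t = 6 s
Using a = (v - v0) / t
a = (12 - 7) / 6
a = 5 / 6
a = 5/6 m/s^2

5/6 m/s^2


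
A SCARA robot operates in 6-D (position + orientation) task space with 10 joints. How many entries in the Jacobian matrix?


Given: task space dimension = 6, joints = 10
Jacobian is a 6 x 10 matrix
Total entries = rows * columns
Total = 6 * 10
Total = 60

60


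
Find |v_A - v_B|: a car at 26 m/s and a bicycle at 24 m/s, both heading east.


Given: v_A = 26 m/s east, v_B = 24 m/s east
Both move in the same direction; relative speed = |v_A - v_B|
|26 - 24| = |2|
= 2 m/s

2 m/s


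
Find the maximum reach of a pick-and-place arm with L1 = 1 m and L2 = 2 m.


Given: L1 = 1 m, L2 = 2 m
For a 2-link planar arm, max reach = L1 + L2 (fully extended)
Max reach = 1 + 2
Max reach = 3 m

3 m


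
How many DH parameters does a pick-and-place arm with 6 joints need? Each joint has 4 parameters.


Given: 6 joints, 4 DH parameters per joint (d, theta, a, alpha)
Total DH parameters = number_of_joints * 4
Total = 6 * 4
Total = 24

24


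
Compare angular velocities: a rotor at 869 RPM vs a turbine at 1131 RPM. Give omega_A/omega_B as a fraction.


Given: RPM_A = 869, RPM_B = 1131
omega = 2*pi*RPM/60, so omega_A/omega_B = RPM_A / RPM_B
omega_A/omega_B = 869 / 1131
omega_A/omega_B = 869/1131

869/1131


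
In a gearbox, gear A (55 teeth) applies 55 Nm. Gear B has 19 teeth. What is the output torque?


Given: N1 = 55, N2 = 19, T1 = 55 Nm
Using T2/T1 = N2/N1
T2 = T1 * N2 / N1
T2 = 55 * 19 / 55
T2 = 1045 / 55
T2 = 19 Nm

19 Nm


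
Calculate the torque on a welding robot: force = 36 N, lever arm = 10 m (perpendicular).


Given: F = 36 N, r = 10 m, angle = 90 deg (perpendicular)
Using tau = F * r * sin(90)
sin(90) = 1
tau = 36 * 10 * 1
tau = 360 Nm

360 Nm


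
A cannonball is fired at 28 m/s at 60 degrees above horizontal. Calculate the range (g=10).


Given: v0 = 28 m/s, theta = 60 deg, g = 10 m/s^2
sin(2*60) = sin(120) = sqrt(3)/2
Using R = v0^2 * sin(2*theta) / g
R = 28^2 * (sqrt(3)/2) / 10
R = 784 * sqrt(3) / 20
R = 196/5*sqrt(3) m

196/5*sqrt(3) m


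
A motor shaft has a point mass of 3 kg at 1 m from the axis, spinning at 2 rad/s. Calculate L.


Given: m = 3 kg, r = 1 m, omega = 2 rad/s
For a point mass: I = m*r^2
I = 3*1^2 = 3*1 = 3
L = I*omega = 3*2
L = 6 kg*m^2/s

6 kg*m^2/s


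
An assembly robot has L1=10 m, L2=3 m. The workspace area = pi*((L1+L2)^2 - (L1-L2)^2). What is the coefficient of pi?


Given: L1 = 10, L2 = 3
(L1+L2)^2 = (13)^2 = 169
(L1-L2)^2 = (7)^2 = 49
Difference = 169 - 49 = 120
This equals 4*L1*L2 = 4*10*3 = 120
Workspace area = 120*pi

120


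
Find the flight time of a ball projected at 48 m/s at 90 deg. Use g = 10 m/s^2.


Given: v0 = 48 m/s, theta = 90 deg, g = 10 m/s^2
sin(90) = 1
Using T = 2*v0*sin(theta) / g
T = 2*48*1 / 10
T = 96 / 10
T = 48/5 s

48/5 s


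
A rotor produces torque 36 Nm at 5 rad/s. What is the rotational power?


Given: tau = 36 Nm, omega = 5 rad/s
Using P = tau * omega
P = 36 * 5
P = 180 W

180 W


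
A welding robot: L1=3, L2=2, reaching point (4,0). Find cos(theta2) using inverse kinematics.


Given: L1 = 3, L2 = 2, target (x, y) = (4, 0)
Using cos(theta2) = (x^2 + y^2 - L1^2 - L2^2) / (2*L1*L2)
x^2 + y^2 = 4^2 + 0 = 16
L1^2 + L2^2 = 9 + 4 = 13
Numerator = 16 - 13 = 3
Denominator = 2*3*2 = 12
cos(theta2) = 3/12 = 1/4

1/4


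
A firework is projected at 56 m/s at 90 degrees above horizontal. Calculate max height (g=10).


Given: v0 = 56 m/s, theta = 90 deg, g = 10 m/s^2
sin^2(90) = 1
Using H = v0^2 * sin^2(theta) / (2*g)
H = 56^2 * 1 / (2*10)
H = 3136 * 1 / 20
H = 3136 / 20
H = 784/5 m

784/5 m


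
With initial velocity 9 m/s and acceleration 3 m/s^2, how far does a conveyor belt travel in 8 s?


Given: v0 = 9 m/s, a = 3 m/s^2, t = 8 s
Using s = v0*t + (1/2)*a*t^2
s = 9*8 + (1/2)*3*8^2
s = 72 + (1/2)*192
s = 72 + 96
s = 168

168 m


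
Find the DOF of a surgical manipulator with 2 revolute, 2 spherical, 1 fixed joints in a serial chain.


Given: serial robot with 2 revolute, 2 spherical, 1 fixed joints
DOF contribution per joint type: revolute=1, prismatic=1, spherical=3, fixed=0
DOF = 2*1 + 2*3 + 1*0
DOF = 8

8


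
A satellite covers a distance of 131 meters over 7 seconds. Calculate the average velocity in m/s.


Given: distance d = 131 m, time t = 7 s
Using v = d / t
v = 131 / 7
v = 131/7 m/s

131/7 m/s


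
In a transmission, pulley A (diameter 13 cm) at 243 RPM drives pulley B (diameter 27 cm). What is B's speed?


Given: D1 = 13 cm, w1 = 243 RPM, D2 = 27 cm
Using D1*w1 = D2*w2
w2 = D1*w1 / D2
w2 = 13*243 / 27
w2 = 3159 / 27
w2 = 117 RPM

117 RPM


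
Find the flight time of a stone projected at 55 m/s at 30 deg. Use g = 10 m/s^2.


Given: v0 = 55 m/s, theta = 30 deg, g = 10 m/s^2
sin(30) = 1/2
Using T = 2*v0*sin(theta) / g
T = 2*55*1/2 / 10
T = 55 / 10
T = 11/2 s

11/2 s


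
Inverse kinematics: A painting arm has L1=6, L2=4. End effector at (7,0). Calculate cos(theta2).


Given: L1 = 6, L2 = 4, target (x, y) = (7, 0)
Using cos(theta2) = (x^2 + y^2 - L1^2 - L2^2) / (2*L1*L2)
x^2 + y^2 = 7^2 + 0 = 49
L1^2 + L2^2 = 36 + 16 = 52
Numerator = 49 - 52 = -3
Denominator = 2*6*4 = 48
cos(theta2) = -3/48 = -1/16

-1/16


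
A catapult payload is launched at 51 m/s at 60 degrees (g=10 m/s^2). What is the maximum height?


Given: v0 = 51 m/s, theta = 60 deg, g = 10 m/s^2
sin^2(60) = 3/4
Using H = v0^2 * sin^2(theta) / (2*g)
H = 51^2 * 3/4 / (2*10)
H = 2601 * 3/4 / 20
H = 7803/4 / 20
H = 7803/80 m

7803/80 m


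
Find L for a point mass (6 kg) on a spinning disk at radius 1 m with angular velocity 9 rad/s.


Given: m = 6 kg, r = 1 m, omega = 9 rad/s
For a point mass: I = m*r^2
I = 6*1^2 = 6*1 = 6
L = I*omega = 6*9
L = 54 kg*m^2/s

54 kg*m^2/s


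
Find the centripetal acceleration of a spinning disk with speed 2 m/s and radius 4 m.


Given: v = 2 m/s, r = 4 m
Using a_c = v^2 / r
a_c = 2^2 / 4
a_c = 4 / 4
a_c = 1 m/s^2

1 m/s^2


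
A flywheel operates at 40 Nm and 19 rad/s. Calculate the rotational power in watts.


Given: tau = 40 Nm, omega = 19 rad/s
Using P = tau * omega
P = 40 * 19
P = 760 W

760 W


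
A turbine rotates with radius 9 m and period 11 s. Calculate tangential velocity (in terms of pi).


Given: radius r = 9 m, period T = 11 s
Using v = 2*pi*r / T
v = 2*pi*9 / 11
v = 18*pi / 11
v = 18/11*pi m/s

18/11*pi m/s


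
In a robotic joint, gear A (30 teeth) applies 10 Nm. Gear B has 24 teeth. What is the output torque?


Given: N1 = 30, N2 = 24, T1 = 10 Nm
Using T2/T1 = N2/N1
T2 = T1 * N2 / N1
T2 = 10 * 24 / 30
T2 = 240 / 30
T2 = 8 Nm

8 Nm


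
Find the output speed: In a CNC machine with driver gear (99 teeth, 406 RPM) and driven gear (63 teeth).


Given: N1 = 99 teeth, w1 = 406 RPM, N2 = 63 teeth
Using N1*w1 = N2*w2
w2 = N1*w1 / N2
w2 = 99*406 / 63
w2 = 40194 / 63
w2 = 638 RPM

638 RPM


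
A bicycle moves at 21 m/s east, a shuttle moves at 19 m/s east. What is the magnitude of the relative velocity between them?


Given: v_A = 21 m/s east, v_B = 19 m/s east
Both move in the same direction; relative speed = |v_A - v_B|
|21 - 19| = |2|
= 2 m/s

2 m/s


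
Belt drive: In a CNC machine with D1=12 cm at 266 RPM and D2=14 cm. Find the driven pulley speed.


Given: D1 = 12 cm, w1 = 266 RPM, D2 = 14 cm
Using D1*w1 = D2*w2
w2 = D1*w1 / D2
w2 = 12*266 / 14
w2 = 3192 / 14
w2 = 228 RPM

228 RPM


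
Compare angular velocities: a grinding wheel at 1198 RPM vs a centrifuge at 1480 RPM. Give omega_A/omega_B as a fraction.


Given: RPM_A = 1198, RPM_B = 1480
omega = 2*pi*RPM/60, so omega_A/omega_B = RPM_A / RPM_B
omega_A/omega_B = 1198 / 1480
omega_A/omega_B = 599/740

599/740


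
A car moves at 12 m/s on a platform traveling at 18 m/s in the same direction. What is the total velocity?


Given: object velocity = 12 m/s, platform velocity = 18 m/s (same direction)
Using classical velocity addition: v_total = v_object + v_platform
v_total = 12 + 18
v_total = 30 m/s

30 m/s


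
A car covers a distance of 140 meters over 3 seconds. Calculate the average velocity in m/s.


Given: distance d = 140 m, time t = 3 s
Using v = d / t
v = 140 / 3
v = 140/3 m/s

140/3 m/s


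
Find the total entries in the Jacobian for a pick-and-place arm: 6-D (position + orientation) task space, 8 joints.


Given: task space dimension = 6, joints = 8
Jacobian is a 6 x 8 matrix
Total entries = rows * columns
Total = 6 * 8
Total = 48

48


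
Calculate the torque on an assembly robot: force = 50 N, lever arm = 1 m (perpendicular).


Given: F = 50 N, r = 1 m, angle = 90 deg (perpendicular)
Using tau = F * r * sin(90)
sin(90) = 1
tau = 50 * 1 * 1
tau = 50 Nm

50 Nm


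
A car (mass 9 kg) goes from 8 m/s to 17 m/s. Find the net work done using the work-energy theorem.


Given: m = 9 kg, v0 = 8 m/s, v = 17 m/s
Using W = (1/2)*m*(v^2 - v0^2)
v^2 = 17^2 = 289
v0^2 = 8^2 = 64
v^2 - v0^2 = 289 - 64 = 225
W = (1/2)*9*225 = 2025/2 J

2025/2 J


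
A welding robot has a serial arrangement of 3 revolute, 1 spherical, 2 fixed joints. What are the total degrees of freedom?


Given: serial robot with 3 revolute, 1 spherical, 2 fixed joints
DOF contribution per joint type: revolute=1, prismatic=1, spherical=3, fixed=0
DOF = 3*1 + 1*3 + 2*0
DOF = 6

6


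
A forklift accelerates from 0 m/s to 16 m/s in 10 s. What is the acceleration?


Given: initial velocity v0 = 0 m/s, final velocity v = 16 m/s, time t = 10 s
Using a = (v - v0) / t
a = (16 - 0) / 10
a = 16 / 10
a = 8/5 m/s^2

8/5 m/s^2


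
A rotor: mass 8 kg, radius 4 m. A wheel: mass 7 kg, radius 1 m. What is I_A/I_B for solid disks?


Given: M1=8 kg, R1=4 m, M2=7 kg, R2=1 m
For a disk: I = (1/2)*M*R^2, so I_A/I_B = (M1*R1^2)/(M2*R2^2)
M1*R1^2 = 8*16 = 128
M2*R2^2 = 7*1 = 7
I_A/I_B = 128/7 = 128/7

128/7


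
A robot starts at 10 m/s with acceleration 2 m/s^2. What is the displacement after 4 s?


Given: v0 = 10 m/s, a = 2 m/s^2, t = 4 s
Using s = v0*t + (1/2)*a*t^2
s = 10*4 + (1/2)*2*4^2
s = 40 + (1/2)*32
s = 40 + 16
s = 56

56 m


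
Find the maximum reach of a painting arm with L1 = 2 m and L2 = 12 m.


Given: L1 = 2 m, L2 = 12 m
For a 2-link planar arm, max reach = L1 + L2 (fully extended)
Max reach = 2 + 12
Max reach = 14 m

14 m


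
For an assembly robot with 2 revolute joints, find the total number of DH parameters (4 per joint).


Given: 2 joints, 4 DH parameters per joint (d, theta, a, alpha)
Total DH parameters = number_of_joints * 4
Total = 2 * 4
Total = 8

8


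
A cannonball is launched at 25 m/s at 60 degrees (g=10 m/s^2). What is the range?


Given: v0 = 25 m/s, theta = 60 deg, g = 10 m/s^2
sin(2*60) = sin(120) = sqrt(3)/2
Using R = v0^2 * sin(2*theta) / g
R = 25^2 * (sqrt(3)/2) / 10
R = 625 * sqrt(3) / 20
R = 125/4*sqrt(3) m

125/4*sqrt(3) m


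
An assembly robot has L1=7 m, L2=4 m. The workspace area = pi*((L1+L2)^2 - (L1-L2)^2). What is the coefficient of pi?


Given: L1 = 7, L2 = 4
(L1+L2)^2 = (11)^2 = 121
(L1-L2)^2 = (3)^2 = 9
Difference = 121 - 9 = 112
This equals 4*L1*L2 = 4*7*4 = 112
Workspace area = 112*pi

112


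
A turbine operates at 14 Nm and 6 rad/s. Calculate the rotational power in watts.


Given: tau = 14 Nm, omega = 6 rad/s
Using P = tau * omega
P = 14 * 6
P = 84 W

84 W


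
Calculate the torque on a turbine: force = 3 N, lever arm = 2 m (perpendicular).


Given: F = 3 N, r = 2 m, angle = 90 deg (perpendicular)
Using tau = F * r * sin(90)
sin(90) = 1
tau = 3 * 2 * 1
tau = 6 Nm

6 Nm


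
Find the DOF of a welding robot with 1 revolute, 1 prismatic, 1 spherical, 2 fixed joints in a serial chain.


Given: serial robot with 1 revolute, 1 prismatic, 1 spherical, 2 fixed joints
DOF contribution per joint type: revolute=1, prismatic=1, spherical=3, fixed=0
DOF = 1*1 + 1*1 + 1*3 + 2*0
DOF = 5

5


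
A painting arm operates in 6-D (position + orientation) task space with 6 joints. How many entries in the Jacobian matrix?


Given: task space dimension = 6, joints = 6
Jacobian is a 6 x 6 matrix
Total entries = rows * columns
Total = 6 * 6
Total = 36

36


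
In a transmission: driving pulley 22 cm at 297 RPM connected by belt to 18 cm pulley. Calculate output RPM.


Given: D1 = 22 cm, w1 = 297 RPM, D2 = 18 cm
Using D1*w1 = D2*w2
w2 = D1*w1 / D2
w2 = 22*297 / 18
w2 = 6534 / 18
w2 = 363 RPM

363 RPM


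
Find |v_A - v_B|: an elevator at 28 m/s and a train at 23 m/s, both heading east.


Given: v_A = 28 m/s east, v_B = 23 m/s east
Both move in the same direction; relative speed = |v_A - v_B|
|28 - 23| = |5|
= 5 m/s

5 m/s


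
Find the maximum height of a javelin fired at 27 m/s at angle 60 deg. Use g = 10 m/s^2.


Given: v0 = 27 m/s, theta = 60 deg, g = 10 m/s^2
sin^2(60) = 3/4
Using H = v0^2 * sin^2(theta) / (2*g)
H = 27^2 * 3/4 / (2*10)
H = 729 * 3/4 / 20
H = 2187/4 / 20
H = 2187/80 m

2187/80 m


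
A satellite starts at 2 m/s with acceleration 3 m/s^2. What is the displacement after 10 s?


Given: v0 = 2 m/s, a = 3 m/s^2, t = 10 s
Using s = v0*t + (1/2)*a*t^2
s = 2*10 + (1/2)*3*10^2
s = 20 + (1/2)*300
s = 20 + 150
s = 170

170 m


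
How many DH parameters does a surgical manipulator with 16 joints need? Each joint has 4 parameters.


Given: 16 joints, 4 DH parameters per joint (d, theta, a, alpha)
Total DH parameters = number_of_joints * 4
Total = 16 * 4
Total = 64

64


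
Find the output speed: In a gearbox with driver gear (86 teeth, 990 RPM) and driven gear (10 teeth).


Given: N1 = 86 teeth, w1 = 990 RPM, N2 = 10 teeth
Using N1*w1 = N2*w2
w2 = N1*w1 / N2
w2 = 86*990 / 10
w2 = 85140 / 10
w2 = 8514 RPM

8514 RPM


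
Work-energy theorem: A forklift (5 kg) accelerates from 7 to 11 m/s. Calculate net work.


Given: m = 5 kg, v0 = 7 m/s, v = 11 m/s
Using W = (1/2)*m*(v^2 - v0^2)
v^2 = 11^2 = 121
v0^2 = 7^2 = 49
v^2 - v0^2 = 121 - 49 = 72
W = (1/2)*5*72 = 180 J

180 J


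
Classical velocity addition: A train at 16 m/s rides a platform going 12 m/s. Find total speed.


Given: object velocity = 16 m/s, platform velocity = 12 m/s (same direction)
Using classical velocity addition: v_total = v_object + v_platform
v_total = 16 + 12
v_total = 28 m/s

28 m/s


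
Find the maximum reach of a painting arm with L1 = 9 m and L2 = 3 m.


Given: L1 = 9 m, L2 = 3 m
For a 2-link planar arm, max reach = L1 + L2 (fully extended)
Max reach = 9 + 3
Max reach = 12 m

12 m


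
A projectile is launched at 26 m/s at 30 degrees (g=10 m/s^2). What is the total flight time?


Given: v0 = 26 m/s, theta = 30 deg, g = 10 m/s^2
sin(30) = 1/2
Using T = 2*v0*sin(theta) / g
T = 2*26*1/2 / 10
T = 26 / 10
T = 13/5 s

13/5 s


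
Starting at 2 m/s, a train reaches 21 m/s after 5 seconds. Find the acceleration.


Given: initial velocity v0 = 2 m/s, final velocity v = 21 m/s, time t = 5 s
Using a = (v - v0) / t
a = (21 - 2) / 5
a = 19 / 5
a = 19/5 m/s^2

19/5 m/s^2


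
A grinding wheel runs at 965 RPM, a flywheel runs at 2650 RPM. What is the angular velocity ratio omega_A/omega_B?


Given: RPM_A = 965, RPM_B = 2650
omega = 2*pi*RPM/60, so omega_A/omega_B = RPM_A / RPM_B
omega_A/omega_B = 965 / 2650
omega_A/omega_B = 193/530

193/530


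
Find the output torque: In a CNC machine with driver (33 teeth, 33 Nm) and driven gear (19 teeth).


Given: N1 = 33, N2 = 19, T1 = 33 Nm
Using T2/T1 = N2/N1
T2 = T1 * N2 / N1
T2 = 33 * 19 / 33
T2 = 627 / 33
T2 = 19 Nm

19 Nm


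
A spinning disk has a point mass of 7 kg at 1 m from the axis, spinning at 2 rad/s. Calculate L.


Given: m = 7 kg, r = 1 m, omega = 2 rad/s
For a point mass: I = m*r^2
I = 7*1^2 = 7*1 = 7
L = I*omega = 7*2
L = 14 kg*m^2/s

14 kg*m^2/s


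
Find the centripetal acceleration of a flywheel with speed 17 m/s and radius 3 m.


Given: v = 17 m/s, r = 3 m
Using a_c = v^2 / r
a_c = 17^2 / 3
a_c = 289 / 3
a_c = 289/3 m/s^2

289/3 m/s^2


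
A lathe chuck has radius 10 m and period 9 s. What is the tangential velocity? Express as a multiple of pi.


Given: radius r = 10 m, period T = 9 s
Using v = 2*pi*r / T
v = 2*pi*10 / 9
v = 20*pi / 9
v = 20/9*pi m/s

20/9*pi m/s


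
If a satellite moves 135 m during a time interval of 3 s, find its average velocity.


Given: distance d = 135 m, time t = 3 s
Using v = d / t
v = 135 / 3
v = 45 m/s

45 m/s


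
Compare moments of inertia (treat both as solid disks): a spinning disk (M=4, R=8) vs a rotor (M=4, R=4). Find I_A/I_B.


Given: M1=4 kg, R1=8 m, M2=4 kg, R2=4 m
For a disk: I = (1/2)*M*R^2, so I_A/I_B = (M1*R1^2)/(M2*R2^2)
M1*R1^2 = 4*64 = 256
M2*R2^2 = 4*16 = 64
I_A/I_B = 256/64 = 4

4


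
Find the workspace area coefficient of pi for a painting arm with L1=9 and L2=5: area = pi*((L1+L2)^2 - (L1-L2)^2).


Given: L1 = 9, L2 = 5
(L1+L2)^2 = (14)^2 = 196
(L1-L2)^2 = (4)^2 = 16
Difference = 196 - 16 = 180
This equals 4*L1*L2 = 4*9*5 = 180
Workspace area = 180*pi

180


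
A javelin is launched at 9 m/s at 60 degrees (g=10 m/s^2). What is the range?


Given: v0 = 9 m/s, theta = 60 deg, g = 10 m/s^2
sin(2*60) = sin(120) = sqrt(3)/2
Using R = v0^2 * sin(2*theta) / g
R = 9^2 * (sqrt(3)/2) / 10
R = 81 * sqrt(3) / 20
R = 81/20*sqrt(3) m

81/20*sqrt(3) m


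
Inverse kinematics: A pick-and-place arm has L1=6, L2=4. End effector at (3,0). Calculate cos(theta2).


Given: L1 = 6, L2 = 4, target (x, y) = (3, 0)
Using cos(theta2) = (x^2 + y^2 - L1^2 - L2^2) / (2*L1*L2)
x^2 + y^2 = 3^2 + 0 = 9
L1^2 + L2^2 = 36 + 16 = 52
Numerator = 9 - 52 = -43
Denominator = 2*6*4 = 48
cos(theta2) = -43/48 = -43/48

-43/48


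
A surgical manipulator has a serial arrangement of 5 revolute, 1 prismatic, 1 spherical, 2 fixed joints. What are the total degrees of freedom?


Given: serial robot with 5 revolute, 1 prismatic, 1 spherical, 2 fixed joints
DOF contribution per joint type: revolute=1, prismatic=1, spherical=3, fixed=0
DOF = 5*1 + 1*1 + 1*3 + 2*0
DOF = 9

9


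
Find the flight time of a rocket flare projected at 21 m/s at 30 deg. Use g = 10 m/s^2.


Given: v0 = 21 m/s, theta = 30 deg, g = 10 m/s^2
sin(30) = 1/2
Using T = 2*v0*sin(theta) / g
T = 2*21*1/2 / 10
T = 21 / 10
T = 21/10 s

21/10 s


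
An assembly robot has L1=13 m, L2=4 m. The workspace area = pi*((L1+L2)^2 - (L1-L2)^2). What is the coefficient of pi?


Given: L1 = 13, L2 = 4
(L1+L2)^2 = (17)^2 = 289
(L1-L2)^2 = (9)^2 = 81
Difference = 289 - 81 = 208
This equals 4*L1*L2 = 4*13*4 = 208
Workspace area = 208*pi

208


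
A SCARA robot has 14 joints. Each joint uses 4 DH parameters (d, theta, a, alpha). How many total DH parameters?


Given: 14 joints, 4 DH parameters per joint (d, theta, a, alpha)
Total DH parameters = number_of_joints * 4
Total = 14 * 4
Total = 56

56


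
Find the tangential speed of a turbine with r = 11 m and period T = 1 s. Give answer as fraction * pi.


Given: radius r = 11 m, period T = 1 s
Using v = 2*pi*r / T
v = 2*pi*11 / 1
v = 22*pi / 1
v = 22*pi m/s

22*pi m/s


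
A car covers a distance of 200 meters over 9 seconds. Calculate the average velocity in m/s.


Given: distance d = 200 m, time t = 9 s
Using v = d / t
v = 200 / 9
v = 200/9 m/s

200/9 m/s


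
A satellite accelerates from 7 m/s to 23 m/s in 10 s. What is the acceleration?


Given: initial velocity v0 = 7 m/s, final velocity v = 23 m/s, time t = 10 s
Using a = (v - v0) / t
a = (23 - 7) / 10
a = 16 / 10
a = 8/5 m/s^2

8/5 m/s^2


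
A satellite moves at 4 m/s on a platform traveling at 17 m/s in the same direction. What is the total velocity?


Given: object velocity = 4 m/s, platform velocity = 17 m/s (same direction)
Using classical velocity addition: v_total = v_object + v_platform
v_total = 4 + 17
v_total = 21 m/s

21 m/s


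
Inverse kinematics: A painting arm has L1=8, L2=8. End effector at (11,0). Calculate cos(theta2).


Given: L1 = 8, L2 = 8, target (x, y) = (11, 0)
Using cos(theta2) = (x^2 + y^2 - L1^2 - L2^2) / (2*L1*L2)
x^2 + y^2 = 11^2 + 0 = 121
L1^2 + L2^2 = 64 + 64 = 128
Numerator = 121 - 128 = -7
Denominator = 2*8*8 = 128
cos(theta2) = -7/128 = -7/128

-7/128


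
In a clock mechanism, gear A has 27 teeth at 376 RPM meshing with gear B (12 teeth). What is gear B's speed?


Given: N1 = 27 teeth, w1 = 376 RPM, N2 = 12 teeth
Using N1*w1 = N2*w2
w2 = N1*w1 / N2
w2 = 27*376 / 12
w2 = 10152 / 12
w2 = 846 RPM

846 RPM


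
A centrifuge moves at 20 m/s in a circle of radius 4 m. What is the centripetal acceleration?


Given: v = 20 m/s, r = 4 m
Using a_c = v^2 / r
a_c = 20^2 / 4
a_c = 400 / 4
a_c = 100 m/s^2

100 m/s^2


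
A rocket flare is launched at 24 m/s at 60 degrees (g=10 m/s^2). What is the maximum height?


Given: v0 = 24 m/s, theta = 60 deg, g = 10 m/s^2
sin^2(60) = 3/4
Using H = v0^2 * sin^2(theta) / (2*g)
H = 24^2 * 3/4 / (2*10)
H = 576 * 3/4 / 20
H = 432 / 20
H = 108/5 m

108/5 m


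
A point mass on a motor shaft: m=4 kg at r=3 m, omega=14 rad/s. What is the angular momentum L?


Given: m = 4 kg, r = 3 m, omega = 14 rad/s
For a point mass: I = m*r^2
I = 4*3^2 = 4*9 = 36
L = I*omega = 36*14
L = 504 kg*m^2/s

504 kg*m^2/s


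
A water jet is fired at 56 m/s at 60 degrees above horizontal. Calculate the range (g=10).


Given: v0 = 56 m/s, theta = 60 deg, g = 10 m/s^2
sin(2*60) = sin(120) = sqrt(3)/2
Using R = v0^2 * sin(2*theta) / g
R = 56^2 * (sqrt(3)/2) / 10
R = 3136 * sqrt(3) / 20
R = 784/5*sqrt(3) m

784/5*sqrt(3) m


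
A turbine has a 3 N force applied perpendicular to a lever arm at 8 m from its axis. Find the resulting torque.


Given: F = 3 N, r = 8 m, angle = 90 deg (perpendicular)
Using tau = F * r * sin(90)
sin(90) = 1
tau = 3 * 8 * 1
tau = 24 Nm

24 Nm


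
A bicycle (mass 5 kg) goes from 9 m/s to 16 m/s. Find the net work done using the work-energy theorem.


Given: m = 5 kg, v0 = 9 m/s, v = 16 m/s
Using W = (1/2)*m*(v^2 - v0^2)
v^2 = 16^2 = 256
v0^2 = 9^2 = 81
v^2 - v0^2 = 256 - 81 = 175
W = (1/2)*5*175 = 875/2 J

875/2 J


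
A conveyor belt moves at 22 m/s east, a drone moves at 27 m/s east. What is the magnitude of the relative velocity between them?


Given: v_A = 22 m/s east, v_B = 27 m/s east
Both move in the same direction; relative speed = |v_A - v_B|
|22 - 27| = |-5|
= 5 m/s

5 m/s


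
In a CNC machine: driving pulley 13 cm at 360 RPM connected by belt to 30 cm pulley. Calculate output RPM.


Given: D1 = 13 cm, w1 = 360 RPM, D2 = 30 cm
Using D1*w1 = D2*w2
w2 = D1*w1 / D2
w2 = 13*360 / 30
w2 = 4680 / 30
w2 = 156 RPM

156 RPM


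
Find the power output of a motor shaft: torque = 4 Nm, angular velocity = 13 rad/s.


Given: tau = 4 Nm, omega = 13 rad/s
Using P = tau * omega
P = 4 * 13
P = 52 W

52 W


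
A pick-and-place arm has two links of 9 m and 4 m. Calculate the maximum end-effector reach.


Given: L1 = 9 m, L2 = 4 m
For a 2-link planar arm, max reach = L1 + L2 (fully extended)
Max reach = 9 + 4
Max reach = 13 m

13 m


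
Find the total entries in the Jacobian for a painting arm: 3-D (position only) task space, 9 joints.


Given: task space dimension = 3, joints = 9
Jacobian is a 3 x 9 matrix
Total entries = rows * columns
Total = 3 * 9
Total = 27

27


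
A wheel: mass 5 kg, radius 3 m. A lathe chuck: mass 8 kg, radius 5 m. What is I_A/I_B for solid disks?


Given: M1=5 kg, R1=3 m, M2=8 kg, R2=5 m
For a disk: I = (1/2)*M*R^2, so I_A/I_B = (M1*R1^2)/(M2*R2^2)
M1*R1^2 = 5*9 = 45
M2*R2^2 = 8*25 = 200
I_A/I_B = 45/200 = 9/40

9/40


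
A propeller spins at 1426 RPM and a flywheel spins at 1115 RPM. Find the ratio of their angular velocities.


Given: RPM_A = 1426, RPM_B = 1115
omega = 2*pi*RPM/60, so omega_A/omega_B = RPM_A / RPM_B
omega_A/omega_B = 1426 / 1115
omega_A/omega_B = 1426/1115

1426/1115


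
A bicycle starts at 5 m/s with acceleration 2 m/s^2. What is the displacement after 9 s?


Given: v0 = 5 m/s, a = 2 m/s^2, t = 9 s
Using s = v0*t + (1/2)*a*t^2
s = 5*9 + (1/2)*2*9^2
s = 45 + (1/2)*162
s = 45 + 81
s = 126

126 m


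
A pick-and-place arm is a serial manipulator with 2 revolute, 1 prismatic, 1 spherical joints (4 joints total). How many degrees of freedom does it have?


Given: serial robot with 2 revolute, 1 prismatic, 1 spherical joints
DOF contribution per joint type: revolute=1, prismatic=1, spherical=3, fixed=0
DOF = 2*1 + 1*1 + 1*3
DOF = 6

6


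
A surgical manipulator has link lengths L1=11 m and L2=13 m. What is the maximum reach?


Given: L1 = 11 m, L2 = 13 m
For a 2-link planar arm, max reach = L1 + L2 (fully extended)
Max reach = 11 + 13
Max reach = 24 m

24 m


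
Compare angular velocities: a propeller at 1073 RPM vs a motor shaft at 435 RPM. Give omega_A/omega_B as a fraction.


Given: RPM_A = 1073, RPM_B = 435
omega = 2*pi*RPM/60, so omega_A/omega_B = RPM_A / RPM_B
omega_A/omega_B = 1073 / 435
omega_A/omega_B = 37/15

37/15


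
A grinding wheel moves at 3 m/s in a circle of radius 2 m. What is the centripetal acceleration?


Given: v = 3 m/s, r = 2 m
Using a_c = v^2 / r
a_c = 3^2 / 2
a_c = 9 / 2
a_c = 9/2 m/s^2

9/2 m/s^2


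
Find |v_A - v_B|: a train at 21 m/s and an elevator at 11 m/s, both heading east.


Given: v_A = 21 m/s east, v_B = 11 m/s east
Both move in the same direction; relative speed = |v_A - v_B|
|21 - 11| = |10|
= 10 m/s

10 m/s


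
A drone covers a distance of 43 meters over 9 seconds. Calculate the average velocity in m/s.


Given: distance d = 43 m, time t = 9 s
Using v = d / t
v = 43 / 9
v = 43/9 m/s

43/9 m/s


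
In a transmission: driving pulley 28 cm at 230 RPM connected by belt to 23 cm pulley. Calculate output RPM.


Given: D1 = 28 cm, w1 = 230 RPM, D2 = 23 cm
Using D1*w1 = D2*w2
w2 = D1*w1 / D2
w2 = 28*230 / 23
w2 = 6440 / 23
w2 = 280 RPM

280 RPM


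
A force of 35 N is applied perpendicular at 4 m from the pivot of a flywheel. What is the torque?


Given: F = 35 N, r = 4 m, angle = 90 deg (perpendicular)
Using tau = F * r * sin(90)
sin(90) = 1
tau = 35 * 4 * 1
tau = 140 Nm

140 Nm


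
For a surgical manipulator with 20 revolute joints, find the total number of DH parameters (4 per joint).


Given: 20 joints, 4 DH parameters per joint (d, theta, a, alpha)
Total DH parameters = number_of_joints * 4
Total = 20 * 4
Total = 80

80


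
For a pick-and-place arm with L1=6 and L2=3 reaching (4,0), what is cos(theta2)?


Given: L1 = 6, L2 = 3, target (x, y) = (4, 0)
Using cos(theta2) = (x^2 + y^2 - L1^2 - L2^2) / (2*L1*L2)
x^2 + y^2 = 4^2 + 0 = 16
L1^2 + L2^2 = 36 + 9 = 45
Numerator = 16 - 45 = -29
Denominator = 2*6*3 = 36
cos(theta2) = -29/36 = -29/36

-29/36


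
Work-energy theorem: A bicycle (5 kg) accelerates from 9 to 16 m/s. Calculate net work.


Given: m = 5 kg, v0 = 9 m/s, v = 16 m/s
Using W = (1/2)*m*(v^2 - v0^2)
v^2 = 16^2 = 256
v0^2 = 9^2 = 81
v^2 - v0^2 = 256 - 81 = 175
W = (1/2)*5*175 = 875/2 J

875/2 J


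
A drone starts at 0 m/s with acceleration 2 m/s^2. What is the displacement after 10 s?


Given: v0 = 0 m/s, a = 2 m/s^2, t = 10 s
Using s = v0*t + (1/2)*a*t^2
s = 0*10 + (1/2)*2*10^2
s = 0 + (1/2)*200
s = 0 + 100
s = 100

100 m


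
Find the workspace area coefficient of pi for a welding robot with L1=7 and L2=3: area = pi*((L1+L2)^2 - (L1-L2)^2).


Given: L1 = 7, L2 = 3
(L1+L2)^2 = (10)^2 = 100
(L1-L2)^2 = (4)^2 = 16
Difference = 100 - 16 = 84
This equals 4*L1*L2 = 4*7*3 = 84
Workspace area = 84*pi

84


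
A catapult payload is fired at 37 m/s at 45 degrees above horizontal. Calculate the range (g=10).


Given: v0 = 37 m/s, theta = 45 deg, g = 10 m/s^2
sin(2*45) = sin(90) = 1
Using R = v0^2 * sin(2*theta) / g
R = 37^2 * 1 / 10
R = 1369 / 10
R = 1369/10 m

1369/10 m


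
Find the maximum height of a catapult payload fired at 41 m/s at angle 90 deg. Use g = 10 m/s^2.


Given: v0 = 41 m/s, theta = 90 deg, g = 10 m/s^2
sin^2(90) = 1
Using H = v0^2 * sin^2(theta) / (2*g)
H = 41^2 * 1 / (2*10)
H = 1681 * 1 / 20
H = 1681 / 20
H = 1681/20 m

1681/20 m


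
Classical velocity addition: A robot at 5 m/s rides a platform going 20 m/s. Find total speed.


Given: object velocity = 5 m/s, platform velocity = 20 m/s (same direction)
Using classical velocity addition: v_total = v_object + v_platform
v_total = 5 + 20
v_total = 25 m/s

25 m/s


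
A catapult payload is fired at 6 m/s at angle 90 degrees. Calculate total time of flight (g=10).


Given: v0 = 6 m/s, theta = 90 deg, g = 10 m/s^2
sin(90) = 1
Using T = 2*v0*sin(theta) / g
T = 2*6*1 / 10
T = 12 / 10
T = 6/5 s

6/5 s


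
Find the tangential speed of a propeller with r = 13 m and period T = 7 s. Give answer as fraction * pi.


Given: radius r = 13 m, period T = 7 s
Using v = 2*pi*r / T
v = 2*pi*13 / 7
v = 26*pi / 7
v = 26/7*pi m/s

26/7*pi m/s


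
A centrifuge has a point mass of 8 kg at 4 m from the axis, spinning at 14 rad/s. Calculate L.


Given: m = 8 kg, r = 4 m, omega = 14 rad/s
For a point mass: I = m*r^2
I = 8*4^2 = 8*16 = 128
L = I*omega = 128*14
L = 1792 kg*m^2/s

1792 kg*m^2/s


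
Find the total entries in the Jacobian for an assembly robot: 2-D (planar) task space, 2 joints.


Given: task space dimension = 2, joints = 2
Jacobian is a 2 x 2 matrix
Total entries = rows * columns
Total = 2 * 2
Total = 4

4


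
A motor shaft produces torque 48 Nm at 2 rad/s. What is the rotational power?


Given: tau = 48 Nm, omega = 2 rad/s
Using P = tau * omega
P = 48 * 2
P = 96 W

96 W


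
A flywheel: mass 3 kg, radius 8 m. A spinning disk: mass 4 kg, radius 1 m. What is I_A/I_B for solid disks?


Given: M1=3 kg, R1=8 m, M2=4 kg, R2=1 m
For a disk: I = (1/2)*M*R^2, so I_A/I_B = (M1*R1^2)/(M2*R2^2)
M1*R1^2 = 3*64 = 192
M2*R2^2 = 4*1 = 4
I_A/I_B = 192/4 = 48

48


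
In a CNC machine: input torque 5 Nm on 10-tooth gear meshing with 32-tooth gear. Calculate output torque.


Given: N1 = 10, N2 = 32, T1 = 5 Nm
Using T2/T1 = N2/N1
T2 = T1 * N2 / N1
T2 = 5 * 32 / 10
T2 = 160 / 10
T2 = 16 Nm

16 Nm


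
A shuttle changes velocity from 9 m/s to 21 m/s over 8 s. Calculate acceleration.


Given: initial velocity v0 = 9 m/s, final velocity v = 21 m/s, time t = 8 s
Using a = (v - v0) / t
a = (21 - 9) / 8
a = 12 / 8
a = 3/2 m/s^2

3/2 m/s^2


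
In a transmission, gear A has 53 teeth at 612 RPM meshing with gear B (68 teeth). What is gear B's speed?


Given: N1 = 53 teeth, w1 = 612 RPM, N2 = 68 teeth
Using N1*w1 = N2*w2
w2 = N1*w1 / N2
w2 = 53*612 / 68
w2 = 32436 / 68
w2 = 477 RPM

477 RPM


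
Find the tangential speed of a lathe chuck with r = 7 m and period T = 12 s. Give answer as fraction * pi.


Given: radius r = 7 m, period T = 12 s
Using v = 2*pi*r / T
v = 2*pi*7 / 12
v = 14*pi / 12
v = 7/6*pi m/s

7/6*pi m/s


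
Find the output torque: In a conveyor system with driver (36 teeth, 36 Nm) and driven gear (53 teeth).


Given: N1 = 36, N2 = 53, T1 = 36 Nm
Using T2/T1 = N2/N1
T2 = T1 * N2 / N1
T2 = 36 * 53 / 36
T2 = 1908 / 36
T2 = 53 Nm

53 Nm


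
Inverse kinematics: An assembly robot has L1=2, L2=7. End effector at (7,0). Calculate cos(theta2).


Given: L1 = 2, L2 = 7, target (x, y) = (7, 0)
Using cos(theta2) = (x^2 + y^2 - L1^2 - L2^2) / (2*L1*L2)
x^2 + y^2 = 7^2 + 0 = 49
L1^2 + L2^2 = 4 + 49 = 53
Numerator = 49 - 53 = -4
Denominator = 2*2*7 = 28
cos(theta2) = -4/28 = -1/7

-1/7


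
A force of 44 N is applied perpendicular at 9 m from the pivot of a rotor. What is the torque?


Given: F = 44 N, r = 9 m, angle = 90 deg (perpendicular)
Using tau = F * r * sin(90)
sin(90) = 1
tau = 44 * 9 * 1
tau = 396 Nm

396 Nm


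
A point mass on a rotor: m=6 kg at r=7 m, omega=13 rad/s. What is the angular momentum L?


Given: m = 6 kg, r = 7 m, omega = 13 rad/s
For a point mass: I = m*r^2
I = 6*7^2 = 6*49 = 294
L = I*omega = 294*13
L = 3822 kg*m^2/s

3822 kg*m^2/s


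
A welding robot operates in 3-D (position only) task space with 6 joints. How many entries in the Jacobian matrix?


Given: task space dimension = 3, joints = 6
Jacobian is a 3 x 6 matrix
Total entries = rows * columns
Total = 3 * 6
Total = 18

18


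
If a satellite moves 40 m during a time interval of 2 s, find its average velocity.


Given: distance d = 40 m, time t = 2 s
Using v = d / t
v = 40 / 2
v = 20 m/s

20 m/s


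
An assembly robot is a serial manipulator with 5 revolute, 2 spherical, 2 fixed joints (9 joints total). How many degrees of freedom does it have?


Given: serial robot with 5 revolute, 2 spherical, 2 fixed joints
DOF contribution per joint type: revolute=1, prismatic=1, spherical=3, fixed=0
DOF = 5*1 + 2*3 + 2*0
DOF = 11

11
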